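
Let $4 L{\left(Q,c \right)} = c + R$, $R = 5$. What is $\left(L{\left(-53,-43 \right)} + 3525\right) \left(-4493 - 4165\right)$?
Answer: $-30437199$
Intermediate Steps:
$L{\left(Q,c \right)} = \frac{5}{4} + \frac{c}{4}$ ($L{\left(Q,c \right)} = \frac{c + 5}{4} = \frac{5 + c}{4} = \frac{5}{4} + \frac{c}{4}$)
$\left(L{\left(-53,-43 \right)} + 3525\right) \left(-4493 - 4165\right) = \left(\left(\frac{5}{4} + \frac{1}{4} \left(-43\right)\right) + 3525\right) \left(-4493 - 4165\right) = \left(\left(\frac{5}{4} - \frac{43}{4}\right) + 3525\right) \left(-8658\right) = \left(- \frac{19}{2} + 3525\right) \left(-8658\right) = \frac{7031}{2} \left(-8658\right) = -30437199$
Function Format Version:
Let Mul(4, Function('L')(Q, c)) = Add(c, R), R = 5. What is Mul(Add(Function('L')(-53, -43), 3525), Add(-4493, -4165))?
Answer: -30437199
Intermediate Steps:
Function('L')(Q, c) = Add(Rational(5, 4), Mul(Rational(1, 4), c)) (Function('L')(Q, c) = Mul(Rational(1, 4), Add(c, 5)) = Mul(Rational(1, 4), Add(5, c)) = Add(Rational(5, 4), Mul(Rational(1, 4), c)))
Mul(Add(Function('L')(-53, -43), 3525), Add(-4493, -4165)) = Mul(Add(Add(Rational(5, 4), Mul(Rational(1, 4), -43)), 3525), Add(-4493, -4165)) = Mul(Add(Add(Rational(5, 4), Rational(-43, 4)), 3525), -8658) = Mul(Add(Rational(-19, 2), 3525), -8658) = Mul(Rational(7031, 2), -8658) = -30437199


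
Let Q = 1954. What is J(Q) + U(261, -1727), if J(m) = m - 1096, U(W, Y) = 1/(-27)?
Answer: 23165/27 ≈ 857.96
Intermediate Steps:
U(W, Y) = -1/27
J(m) = -1096 + m
J(Q) + U(261, -1727) = (-1096 + 1954) - 1/27 = 858 - 1/27 = 23165/27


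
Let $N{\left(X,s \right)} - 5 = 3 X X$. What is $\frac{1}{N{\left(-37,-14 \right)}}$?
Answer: $\frac{1}{4112} \approx 0.00024319$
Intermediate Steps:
$N{\left(X,s \right)} = 5 + 3 X^{2}$ ($N{\left(X,s \right)} = 5 + 3 X X = 5 + 3 X^{2}$)
$\frac{1}{N{\left(-37,-14 \right)}} = \frac{1}{5 + 3 \left(-37\right)^{2}} = \frac{1}{5 + 3 \cdot 1369} = \frac{1}{5 + 4107} = \frac{1}{4112}$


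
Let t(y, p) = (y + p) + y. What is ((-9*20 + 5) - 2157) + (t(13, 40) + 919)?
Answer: -1347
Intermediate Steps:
t(y, p) = p + 2*y (t(y, p) = (p + y) + y = p + 2*y)
((-9*20 + 5) - 2157) + (t(13, 40) + 919) = ((-9*20 + 5) - 2157) + ((40 + 2*13) + 919) = ((-180 + 5) - 2157) + ((40 + 26) + 919) = (-175 - 2157) + (66 + 919) = -2332 + 985 = -1347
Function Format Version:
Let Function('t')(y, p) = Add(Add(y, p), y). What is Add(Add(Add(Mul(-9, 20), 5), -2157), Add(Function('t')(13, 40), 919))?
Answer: -1347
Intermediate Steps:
Function('t')(y, p) = Add(p, Mul(2, y)) (Function('t')(y, p) = Add(Add(p, y), y) = Add(p, Mul(2, y)))
Add(Add(Add(Mul(-9, 20), 5), -2157), Add(Function('t')(13, 40), 919)) = Add(Add(Add(Mul(-9, 20), 5), -2157), Add(Add(40, Mul(2, 13)), 919)) = Add(Add(Add(-180, 5), -2157), Add(Add(40, 26), 919)) = Add(Add(-175, -2157), Add(66, 919)) = Add(-2332, 985) = -1347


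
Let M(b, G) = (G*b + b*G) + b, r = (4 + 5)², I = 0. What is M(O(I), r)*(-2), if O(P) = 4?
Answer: -1304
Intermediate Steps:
r = 81 (r = 9² = 81)
M(b, G) = b + 2*G*b (M(b, G) = (G*b + G*b) + b = 2*G*b + b = b + 2*G*b)
M(O(I), r)*(-2) = (4*(1 + 2*81))*(-2) = (4*(1 + 162))*(-2) = (4*163)*(-2) = 652*(-2) = -1304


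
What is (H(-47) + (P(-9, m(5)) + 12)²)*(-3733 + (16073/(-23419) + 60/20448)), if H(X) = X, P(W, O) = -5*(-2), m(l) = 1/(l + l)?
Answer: -65111374231085/39905976 ≈ -1.6316e+6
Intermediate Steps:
m(l) = 1/(2*l)
P(W, O) = 10
(H(-47) + (P(-9, m(5)) + 12)²)*(-3733 + (16073/(-23419) + 60/20448)) = (-47 + (10 + 12)²)*(-3733 + (16073/(-23419) + 60/20448)) = (-47 + 22²)*(-3733 + (16073*(-1/23419) + 60*(1/20448))) = (-47 + 484)*(-3733 + (-16073/23419 + 5/1704)) = 437*(-3733 - 27271297/39905976) = 437*(-148996279705/39905976) = -65111374231085/39905976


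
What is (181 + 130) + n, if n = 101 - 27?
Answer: 385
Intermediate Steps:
n = 74
(181 + 130) + n = (181 + 130) + 74 = 311 + 74 = 385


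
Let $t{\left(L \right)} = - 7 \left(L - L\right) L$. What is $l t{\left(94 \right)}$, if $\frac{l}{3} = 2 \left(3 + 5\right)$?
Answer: $0$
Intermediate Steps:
$t{\left(L \right)} = 0$ ($t{\left(L \right)} = \left(-7\right) 0 L = 0 L = 0$)
$l = 48$ ($l = 3 \cdot 2 \left(3 + 5\right) = 3 \cdot 2 \cdot 8 = 3 \cdot 16 = 48$)
$l t{\left(94 \right)} = 48 \cdot 0 = 0$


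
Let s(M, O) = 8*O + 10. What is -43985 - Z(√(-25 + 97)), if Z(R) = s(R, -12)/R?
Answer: -43985 + 43*√2/6 ≈ -43975.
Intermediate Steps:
s(M, O) = 10 + 8*O
Z(R) = -86/R (Z(R) = (10 + 8*(-12))/R = (10 - 96)/R = -86/R)
-43985 - Z(√(-25 + 97)) = -43985 - (-86)/(√(-25 + 97)) = -43985 - (-86)/(√72) = -43985 - (-86)/(6*√2) = -43985 - (-86)*√2/12 = -43985 - (-43)*√2/6 = -43985 + 43*√2/6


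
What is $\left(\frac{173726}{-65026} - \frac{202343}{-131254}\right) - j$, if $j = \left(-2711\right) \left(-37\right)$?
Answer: $- \frac{428061063157957}{4267461302} \approx -1.0031 \cdot 10^{5}$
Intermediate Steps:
$j = 100307$
$\left(\frac{173726}{-65026} - \frac{202343}{-131254}\right) - j = \left(\frac{173726}{-65026} - \frac{202343}{-131254}\right) - 100307 = \left(173726 \left(- \frac{1}{65026}\right) - - \frac{202343}{131254}\right) - 100307 = \left(- \frac{86863}{32513} + \frac{202343}{131254}\right) - 100307 = - \frac{4822338243}{4267461302} - 100307 = - \frac{428061063157957}{4267461302}$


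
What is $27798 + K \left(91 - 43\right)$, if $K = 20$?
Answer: $28758$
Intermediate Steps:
$27798 + K \left(91 - 43\right) = 27798 + 20 \left(91 - 43\right) = 27798 + 20 \cdot 48 = 27798 + 960 = 28758$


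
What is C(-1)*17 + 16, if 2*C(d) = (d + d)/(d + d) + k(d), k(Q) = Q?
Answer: 16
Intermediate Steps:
C(d) = ½ + d/2 (C(d) = ((d + d)/(d + d) + d)/2 = ((2*d)/((2*d)) + d)/2 = ((2*d)*(1/(2*d)) + d)/2 = (1 + d)/2 = ½ + d/2)
C(-1)*17 + 16 = (½ + (½)*(-1))*17 + 16 = (½ - ½)*17 + 16 = 0*17 + 16 = 0 + 16 = 16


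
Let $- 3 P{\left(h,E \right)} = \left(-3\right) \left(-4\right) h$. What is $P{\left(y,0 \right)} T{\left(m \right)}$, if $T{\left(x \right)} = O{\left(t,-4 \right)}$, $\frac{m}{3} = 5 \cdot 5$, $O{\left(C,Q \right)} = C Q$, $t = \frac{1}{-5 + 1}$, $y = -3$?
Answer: $12$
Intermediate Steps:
$t = - \frac{1}{4}$ ($t = \frac{1}{-4} = - \frac{1}{4} \approx -0.25$)
$P{\left(h,E \right)} = - 4 h$ ($P{\left(h,E \right)} = - \frac{\left(-3\right) \left(-4\right) h}{3} = - \frac{12 h}{3} = - 4 h$)
$m = 75$ ($m = 3 \cdot 5 \cdot 5 = 3 \cdot 25 = 75$)
$T{\left(x \right)} = 1$ ($T{\left(x \right)} = \left(- \frac{1}{4}\right) \left(-4\right) = 1$)
$P{\left(y,0 \right)} T{\left(m \right)} = \left(-4\right) \left(-3\right) 1 = 12 \cdot 1 = 12$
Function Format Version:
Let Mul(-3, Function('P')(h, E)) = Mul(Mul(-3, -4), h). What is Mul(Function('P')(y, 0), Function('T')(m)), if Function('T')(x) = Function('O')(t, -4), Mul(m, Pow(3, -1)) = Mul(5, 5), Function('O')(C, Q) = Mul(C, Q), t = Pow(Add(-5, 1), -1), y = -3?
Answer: 12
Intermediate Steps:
t = Rational(-1, 4) (t = Pow(-4, -1) = Rational(-1, 4) ≈ -0.25000)
Function('P')(h, E) = Mul(-4, h) (Function('P')(h, E) = Mul(Rational(-1, 3), Mul(Mul(-3, -4), h)) = Mul(Rational(-1, 3), Mul(12, h)) = Mul(-4, h))
m = 75 (m = Mul(3, Mul(5, 5)) = Mul(3, 25) = 75)
Function('T')(x) = 1 (Function('T')(x) = Mul(Rational(-1, 4), -4) = 1)
Mul(Function('P')(y, 0), Function('T')(m)) = Mul(Mul(-4, -3), 1) = Mul(12, 1) = 12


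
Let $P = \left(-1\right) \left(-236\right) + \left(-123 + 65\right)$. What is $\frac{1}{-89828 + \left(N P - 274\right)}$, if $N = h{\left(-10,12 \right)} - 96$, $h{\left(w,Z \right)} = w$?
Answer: $- \frac{1}{108970} \approx -9.1768 \cdot 10^{-6}$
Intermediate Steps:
$P = 178$ ($P = 236 - 58 = 178$)
$N = -106$ ($N = -10 - 96 = -106$)
$\frac{1}{-89828 + \left(N P - 274\right)} = \frac{1}{-89828 - 19142} = \frac{1}{-108970} = - \frac{1}{108970}$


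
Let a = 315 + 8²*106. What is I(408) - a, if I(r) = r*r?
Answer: 159365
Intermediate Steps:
I(r) = r²
a = 7099 (a = 315 + 64*106 = 315 + 6784 = 7099)
I(408) - a = 408² - 1*7099 = 166464 - 7099 = 159365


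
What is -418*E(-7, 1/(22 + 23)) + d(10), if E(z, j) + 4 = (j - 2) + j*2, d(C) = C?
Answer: 37352/15 ≈ 2490.1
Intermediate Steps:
E(z, j) = -6 + 3*j (E(z, j) = -4 + ((j - 2) + j*2) = -4 + ((-2 + j) + 2*j) = -4 + (-2 + 3*j) = -6 + 3*j)
-418*E(-7, 1/(22 + 23)) + d(10) = -418*(-6 + 3/(22 + 23)) + 10 = -418*(-6 + 3/45) + 10 = -418*(-6 + 3*(1/45)) + 10 = -418*(-6 + 1/15) + 10 = -418*(-89/15) + 10 = 37202/15 + 10 = 37352/15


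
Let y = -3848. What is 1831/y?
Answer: -1831/3848 ≈ -0.47583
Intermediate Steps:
1831/y = 1831/(-3848) = 1831*(-1/3848) = -1831/3848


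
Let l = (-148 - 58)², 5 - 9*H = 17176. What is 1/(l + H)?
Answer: 9/364753 ≈ 2.4674e-5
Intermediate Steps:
H = -17171/9 (H = 5/9 - ⅑*17176 = 5/9 - 17176/9 = -17171/9 ≈ -1907.9)
l = 42436 (l = (-206)² = 42436)
1/(l + H) = 1/(42436 - 17171/9) = 1/(364753/9) = 9/364753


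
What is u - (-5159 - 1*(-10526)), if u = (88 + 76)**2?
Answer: 21529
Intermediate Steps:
u = 26896 (u = 164**2 = 26896)
u - (-5159 - 1*(-10526)) = 26896 - (-5159 - 1*(-10526)) = 26896 - (-5159 + 10526) = 26896 - 1*5367 = 26896 - 5367 = 21529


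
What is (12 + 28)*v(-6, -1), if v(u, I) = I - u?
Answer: 200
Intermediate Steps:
(12 + 28)*v(-6, -1) = (12 + 28)*(-1 - 1*(-6)) = 40*(-1 + 6) = 40*5 = 200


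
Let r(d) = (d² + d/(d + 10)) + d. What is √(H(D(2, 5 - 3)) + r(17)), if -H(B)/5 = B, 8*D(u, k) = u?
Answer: √98943/18 ≈ 17.475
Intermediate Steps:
D(u, k) = u/8
H(B) = -5*B
r(d) = d + d² + d/(10 + d) (r(d) = (d² + d/(10 + d)) + d = d + d² + d/(10 + d))
√(H(D(2, 5 - 3)) + r(17)) = √(-5*2/8 + 17*(11 + 17² + 11*17)/(10 + 17)) = √(-5*¼ + 17*(11 + 289 + 187)/27) = √(-5/4 + 17*(1/27)*487) = √(-5/4 + 8279/27) = √(32981/108) = √98943/18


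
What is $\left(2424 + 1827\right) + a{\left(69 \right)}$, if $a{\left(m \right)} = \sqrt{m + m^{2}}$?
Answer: $4251 + \sqrt{4830} \approx 4320.5$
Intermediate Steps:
$\left(2424 + 1827\right) + a{\left(69 \right)} = \left(2424 + 1827\right) + \sqrt{69 \left(1 + 69\right)} = 4251 + \sqrt{69 \cdot 70} = 4251 + \sqrt{4830}$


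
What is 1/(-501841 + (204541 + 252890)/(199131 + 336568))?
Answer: -535699/268835264428 ≈ -1.9927e-6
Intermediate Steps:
1/(-501841 + (204541 + 252890)/(199131 + 336568)) = 1/(-501841 + 457431/535699) = 1/(-268835264428/535699) = -535699/268835264428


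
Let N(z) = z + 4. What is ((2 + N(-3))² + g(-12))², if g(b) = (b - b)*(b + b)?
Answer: 81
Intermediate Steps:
g(b) = 0 (g(b) = 0*(2*b) = 0)
N(z) = 4 + z
((2 + N(-3))² + g(-12))² = ((2 + (4 - 3))² + 0)² = ((2 + 1)² + 0)² = (3² + 0)² = (9 + 0)² = 9² = 81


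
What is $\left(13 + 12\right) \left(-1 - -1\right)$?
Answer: $0$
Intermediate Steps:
$\left(13 + 12\right) \left(-1 - -1\right) = 25 \left(-1 + 1\right) = 25 \cdot 0 = 0$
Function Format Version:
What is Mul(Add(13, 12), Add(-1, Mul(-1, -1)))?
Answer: 0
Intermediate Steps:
Mul(Add(13, 12), Add(-1, Mul(-1, -1))) = Mul(25, Add(-1, 1)) = Mul(25, 0) = 0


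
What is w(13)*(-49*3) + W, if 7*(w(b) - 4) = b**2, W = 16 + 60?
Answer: -4061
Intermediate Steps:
W = 76
w(b) = 4 + b**2/7
w(13)*(-49*3) + W = (4 + (1/7)*13**2)*(-49*3) + 76 = (4 + (1/7)*169)*(-147) + 76 = (4 + 169/7)*(-147) + 76 = (197/7)*(-147) + 76 = -4137 + 76 = -4061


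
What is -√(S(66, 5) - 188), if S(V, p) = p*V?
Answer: -√142 ≈ -11.916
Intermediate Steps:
S(V, p) = V*p
-√(S(66, 5) - 188) = -√(66*5 - 188) = -√(330 - 188) = -√142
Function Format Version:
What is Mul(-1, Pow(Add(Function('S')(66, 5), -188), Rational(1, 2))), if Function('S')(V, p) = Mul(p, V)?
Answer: Mul(-1, Pow(142, Rational(1, 2))) ≈ -11.916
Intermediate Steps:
Function('S')(V, p) = Mul(V, p)
Mul(-1, Pow(Add(Function('S')(66, 5), -188), Rational(1, 2))) = Mul(-1, Pow(Add(Mul(66, 5), -188), Rational(1, 2))) = Mul(-1, Pow(Add(330, -188), Rational(1, 2))) = Mul(-1, Pow(142, Rational(1, 2)))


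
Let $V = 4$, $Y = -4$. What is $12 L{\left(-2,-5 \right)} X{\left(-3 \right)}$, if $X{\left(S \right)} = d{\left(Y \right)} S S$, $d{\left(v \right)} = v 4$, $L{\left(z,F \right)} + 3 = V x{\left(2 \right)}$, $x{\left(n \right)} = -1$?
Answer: $12096$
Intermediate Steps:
$L{\left(z,F \right)} = -7$ ($L{\left(z,F \right)} = -3 + 4 \left(-1\right) = -3 - 4 = -7$)
$d{\left(v \right)} = 4 v$
$X{\left(S \right)} = - 16 S^{2}$ ($X{\left(S \right)} = 4 \left(-4\right) S S = - 16 S S = - 16 S^{2}$)
$12 L{\left(-2,-5 \right)} X{\left(-3 \right)} = 12 \left(-7\right) \left(- 16 \left(-3\right)^{2}\right) = - 84 \left(\left(-16\right) 9\right) = \left(-84\right) \left(-144\right) = 12096$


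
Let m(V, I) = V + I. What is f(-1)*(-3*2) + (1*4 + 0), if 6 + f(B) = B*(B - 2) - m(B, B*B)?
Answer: 22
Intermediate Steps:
m(V, I) = I + V
f(B) = -6 - B - B**2 + B*(-2 + B) (f(B) = -6 + (B*(B - 2) - (B*B + B)) = -6 + (B*(-2 + B) - (B**2 + B)) = -6 + (B*(-2 + B) - (B + B**2)) = -6 + (B*(-2 + B) + (-B - B**2)) = -6 + (-B - B**2 + B*(-2 + B)) = -6 - B - B**2 + B*(-2 + B))
f(-1)*(-3*2) + (1*4 + 0) = (-6 - 3*(-1))*(-3*2) + (1*4 + 0) = (-6 + 3)*(-6) + (4 + 0) = -3*(-6) + 4 = 18 + 4 = 22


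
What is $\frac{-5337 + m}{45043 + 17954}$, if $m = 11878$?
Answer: $\frac{6541}{62997} \approx 0.10383$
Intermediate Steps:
$\frac{-5337 + m}{45043 + 17954} = \frac{-5337 + 11878}{45043 + 17954} = \frac{6541}{62997}$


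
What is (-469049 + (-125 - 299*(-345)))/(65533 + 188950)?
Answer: -366019/254483 ≈ -1.4383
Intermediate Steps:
(-469049 + (-125 - 299*(-345)))/(65533 + 188950) = (-469049 + (-125 + 103155))/254483 = (-469049 + 103030)*(1/254483) = -366019*1/254483 = -366019/254483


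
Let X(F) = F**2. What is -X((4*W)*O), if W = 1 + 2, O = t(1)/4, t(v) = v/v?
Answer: -9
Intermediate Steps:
t(v) = 1
O = 1/4 ≈ 0.25000
W = 3
-X((4*W)*O) = -((4*3)*(1/4))**2 = -(12*(1/4))**2 = -1*3**2 = -1*9 = -9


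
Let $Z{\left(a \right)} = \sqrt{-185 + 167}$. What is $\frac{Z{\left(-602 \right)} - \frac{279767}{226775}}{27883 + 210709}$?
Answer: $- \frac{279767}{54106700800} + \frac{3 i \sqrt{2}}{238592} \approx -5.1707 \cdot 10^{-6} + 1.7782 \cdot 10^{-5} i$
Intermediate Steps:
$Z{\left(a \right)} = 3 i \sqrt{2}$ ($Z{\left(a \right)} = \sqrt{-18} = 3 i \sqrt{2}$)
$\frac{Z{\left(-602 \right)} - \frac{279767}{226775}}{27883 + 210709} = \frac{3 i \sqrt{2} - \frac{279767}{226775}}{27883 + 210709} = \frac{3 i \sqrt{2} - \frac{279767}{226775}}{238592} = \left(3 i \sqrt{2} - \frac{279767}{226775}\right) \frac{1}{238592} = \left(- \frac{279767}{226775} + 3 i \sqrt{2}\right) \frac{1}{238592} = - \frac{279767}{54106700800} + \frac{3 i \sqrt{2}}{238592}$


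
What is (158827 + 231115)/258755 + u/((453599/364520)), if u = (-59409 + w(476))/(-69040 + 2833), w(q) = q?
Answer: 2467022419403458/1110111772726245 ≈ 2.2223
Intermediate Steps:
u = 58933/66207 (u = (-59409 + 476)/(-69040 + 2833) = -58933/(-66207) = -58933*(-1/66207) = 58933/66207 ≈ 0.89013)
(158827 + 231115)/258755 + u/((453599/364520)) = (158827 + 231115)/258755 + 58933/(66207*((453599/364520))) = 389942*(1/258755) + 58933/(66207*((453599*(1/364520)))) = 55706/36965 + 58933/(66207*(453599/364520)) = 55706/36965 + (58933/66207)*(364520/453599) = 55706/36965 + 21482257160/30031428993 = 2467022419403458/1110111772726245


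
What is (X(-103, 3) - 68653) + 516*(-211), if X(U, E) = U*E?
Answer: -177838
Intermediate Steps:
X(U, E) = E*U
(X(-103, 3) - 68653) + 516*(-211) = (3*(-103) - 68653) + 516*(-211) = (-309 - 68653) - 108876 = -68962 - 108876 = -177838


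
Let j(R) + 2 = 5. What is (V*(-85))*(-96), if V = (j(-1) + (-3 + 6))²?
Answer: 293760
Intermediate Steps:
j(R) = 3 (j(R) = -2 + 5 = 3)
V = 36 (V = (3 + (-3 + 6))² = (3 + 3)² = 6² = 36)
(V*(-85))*(-96) = (36*(-85))*(-96) = -3060*(-96) = 293760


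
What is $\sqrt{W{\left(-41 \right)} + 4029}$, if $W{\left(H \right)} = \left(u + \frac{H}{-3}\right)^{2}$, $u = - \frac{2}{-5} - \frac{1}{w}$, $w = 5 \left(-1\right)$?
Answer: $\frac{\sqrt{952321}}{15} \approx 65.058$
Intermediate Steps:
$w = -5$
$u = \frac{3}{5}$ ($u = - \frac{2}{-5} - \frac{1}{-5} = \left(-2\right) \left(- \frac{1}{5}\right) - - \frac{1}{5} = \frac{2}{5} + \frac{1}{5} = \frac{3}{5} \approx 0.6$)
$W{\left(H \right)} = \left(\frac{3}{5} - \frac{H}{3}\right)^{2}$ ($W{\left(H \right)} = \left(\frac{3}{5} + \frac{H}{-3}\right)^{2} = \left(\frac{3}{5} + H \left(- \frac{1}{3}\right)\right)^{2} = \left(\frac{3}{5} - \frac{H}{3}\right)^{2}$)
$\sqrt{W{\left(-41 \right)} + 4029} = \sqrt{\frac{\left(-9 + 5 \left(-41\right)\right)^{2}}{225} + 4029} = \sqrt{\frac{\left(-9 - 205\right)^{2}}{225} + 4029} = \sqrt{\frac{\left(-214\right)^{2}}{225} + 4029} = \sqrt{\frac{1}{225} \cdot 45796 + 4029} = \sqrt{\frac{45796}{225} + 4029} = \sqrt{\frac{952321}{225}} = \frac{\sqrt{952321}}{15}$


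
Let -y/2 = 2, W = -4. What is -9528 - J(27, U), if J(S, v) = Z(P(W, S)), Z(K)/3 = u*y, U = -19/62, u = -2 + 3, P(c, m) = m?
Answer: -9516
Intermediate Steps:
u = 1
y = -4 (y = -2*2 = -4)
U = -19/62 (U = -19*1/62 = -19/62 ≈ -0.30645)
Z(K) = -12 (Z(K) = 3*(1*(-4)) = 3*(-4) = -12)
J(S, v) = -12
-9528 - J(27, U) = -9528 - 1*(-12) = -9528 + 12 = -9516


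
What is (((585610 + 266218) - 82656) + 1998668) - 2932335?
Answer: -164495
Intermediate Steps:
(((585610 + 266218) - 82656) + 1998668) - 2932335 = ((851828 - 82656) + 1998668) - 2932335 = (769172 + 1998668) - 2932335 = 2767840 - 2932335 = -164495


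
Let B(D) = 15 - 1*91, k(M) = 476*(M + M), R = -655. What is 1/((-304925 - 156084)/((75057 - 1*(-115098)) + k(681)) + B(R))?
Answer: -838467/64184501 ≈ -0.013063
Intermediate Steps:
k(M) = 952*M (k(M) = 476*(2*M) = 952*M)
B(D) = -76 (B(D) = 15 - 91 = -76)
1/((-304925 - 156084)/((75057 - 1*(-115098)) + k(681)) + B(R)) = 1/((-304925 - 156084)/((75057 - 1*(-115098)) + 952*681) - 76) = 1/(-461009/((75057 + 115098) + 648312) - 76) = 1/(-461009/(190155 + 648312) - 76) = 1/(-461009/838467 - 76) = 1/(-64184501/838467) = -838467/64184501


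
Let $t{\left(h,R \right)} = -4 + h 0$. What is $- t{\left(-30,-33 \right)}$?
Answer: $4$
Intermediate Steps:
$t{\left(h,R \right)} = -4$ ($t{\left(h,R \right)} = -4 + 0 = -4$)
$- t{\left(-30,-33 \right)} = \left(-1\right) \left(-4\right) = 4$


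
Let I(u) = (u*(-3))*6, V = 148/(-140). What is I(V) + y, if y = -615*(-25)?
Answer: 538791/35 ≈ 15394.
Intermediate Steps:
V = -37/35 (V = 148*(-1/140) = -37/35 ≈ -1.0571)
I(u) = -18*u (I(u) = -3*u*6 = -18*u)
y = 15375
I(V) + y = -18*(-37/35) + 15375 = 666/35 + 15375 = 538791/35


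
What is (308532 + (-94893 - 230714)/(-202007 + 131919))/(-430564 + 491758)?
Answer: 21624716423/4288965072 ≈ 5.0419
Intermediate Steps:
(308532 + (-94893 - 230714)/(-202007 + 131919))/(-430564 + 491758) = (308532 - 325607/(-70088))/61194 = (308532 - 325607*(-1/70088))*(1/61194) = (308532 + 325607/70088)*(1/61194) = (21624716423/70088)*(1/61194) = 21624716423/4288965072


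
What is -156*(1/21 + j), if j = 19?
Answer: -20800/7 ≈ -2971.4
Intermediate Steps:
-156*(1/21 + j) = -156*(1/21 + 19) = -156*400/21 = -20800/7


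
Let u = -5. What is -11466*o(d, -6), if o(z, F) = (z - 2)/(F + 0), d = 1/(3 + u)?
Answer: -9555/2 ≈ -4777.5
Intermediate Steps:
d = -½ (d = 1/(3 - 5) = 1/(-2) = -½ ≈ -0.50000)
o(z, F) = (-2 + z)/F
-11466*o(d, -6) = -11466*(-2 - ½)/(-6) = -(-1911)*(-5)/2 = -11466*5/12 = -9555/2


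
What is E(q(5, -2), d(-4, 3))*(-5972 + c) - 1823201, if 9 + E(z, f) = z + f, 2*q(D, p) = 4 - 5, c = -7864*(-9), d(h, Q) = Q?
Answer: -2244427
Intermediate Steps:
c = 70776
q(D, p) = -½ (q(D, p) = (4 - 5)/2 = (½)*(-1) = -½)
E(z, f) = -9 + f + z (E(z, f) = -9 + (z + f) = -9 + (f + z) = -9 + f + z)
E(q(5, -2), d(-4, 3))*(-5972 + c) - 1823201 = (-9 + 3 - ½)*(-5972 + 70776) - 1823201 = -13/2*64804 - 1823201 = -421226 - 1823201 = -2244427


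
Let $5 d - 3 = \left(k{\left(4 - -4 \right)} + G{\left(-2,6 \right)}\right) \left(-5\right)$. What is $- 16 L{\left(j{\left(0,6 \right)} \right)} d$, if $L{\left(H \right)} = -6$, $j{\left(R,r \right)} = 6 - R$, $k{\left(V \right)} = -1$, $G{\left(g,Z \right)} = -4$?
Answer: $\frac{2688}{5} \approx 537.6$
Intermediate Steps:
$d = \frac{28}{5}$ ($d = \frac{3}{5} + \frac{\left(-1 - 4\right) \left(-5\right)}{5} = \frac{3}{5} + \frac{\left(-5\right) \left(-5\right)}{5} = \frac{3}{5} + \frac{1}{5} \cdot 25 = \frac{3}{5} + 5 = \frac{28}{5} \approx 5.6$)
$- 16 L{\left(j{\left(0,6 \right)} \right)} d = \left(-16\right) \left(-6\right) \frac{28}{5} = 96 \cdot \frac{28}{5} = \frac{2688}{5}$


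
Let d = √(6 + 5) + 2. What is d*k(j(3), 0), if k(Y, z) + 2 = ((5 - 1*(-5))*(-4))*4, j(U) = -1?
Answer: -324 - 162*√11 ≈ -861.29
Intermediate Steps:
k(Y, z) = -162 (k(Y, z) = -2 + ((5 - 1*(-5))*(-4))*4 = -2 + ((5 + 5)*(-4))*4 = -2 + (10*(-4))*4 = -2 - 40*4 = -2 - 160 = -162)
d = 2 + √11 (d = √11 + 2 = 2 + √11 ≈ 5.3166)
d*k(j(3), 0) = (2 + √11)*(-162) = -324 - 162*√11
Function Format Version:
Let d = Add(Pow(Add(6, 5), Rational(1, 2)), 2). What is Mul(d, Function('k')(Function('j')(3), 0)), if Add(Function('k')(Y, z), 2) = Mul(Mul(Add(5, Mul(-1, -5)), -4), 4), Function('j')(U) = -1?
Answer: Add(-324, Mul(-162, Pow(11, Rational(1, 2)))) ≈ -861.29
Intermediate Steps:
Function('k')(Y, z) = -162 (Function('k')(Y, z) = Add(-2, Mul(Mul(Add(5, Mul(-1, -5)), -4), 4)) = Add(-2, Mul(Mul(Add(5, 5), -4), 4)) = Add(-2, Mul(Mul(10, -4), 4)) = Add(-2, Mul(-40, 4)) = Add(-2, -160) = -162)
d = Add(2, Pow(11, Rational(1, 2))) (d = Add(Pow(11, Rational(1, 2)), 2) = Add(2, Pow(11, Rational(1, 2))) ≈ 5.3166)
Mul(d, Function('k')(Function('j')(3), 0)) = Mul(Add(2, Pow(11, Rational(1, 2))), -162) = Add(-324, Mul(-162, Pow(11, Rational(1, 2))))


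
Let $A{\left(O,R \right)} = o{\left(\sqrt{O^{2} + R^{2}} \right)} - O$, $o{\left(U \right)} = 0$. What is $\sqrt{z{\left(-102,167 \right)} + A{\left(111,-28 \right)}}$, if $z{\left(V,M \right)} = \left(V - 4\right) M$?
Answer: $i \sqrt{17813} \approx 133.47 i$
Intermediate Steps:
$A{\left(O,R \right)} = - O$ ($A{\left(O,R \right)} = 0 - O = - O$)
$z{\left(V,M \right)} = M \left(-4 + V\right)$ ($z{\left(V,M \right)} = \left(-4 + V\right) M = M \left(-4 + V\right)$)
$\sqrt{z{\left(-102,167 \right)} + A{\left(111,-28 \right)}} = \sqrt{167 \left(-4 - 102\right) - 111} = \sqrt{167 \left(-106\right) - 111} = \sqrt{-17702 - 111} = \sqrt{-17813} = i \sqrt{17813}$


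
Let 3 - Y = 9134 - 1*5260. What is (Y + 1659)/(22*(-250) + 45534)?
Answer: -1106/20017 ≈ -0.055253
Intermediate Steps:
Y = -3871 (Y = 3 - (9134 - 1*5260) = 3 - (9134 - 5260) = 3 - 1*3874 = 3 - 3874 = -3871)
(Y + 1659)/(22*(-250) + 45534) = (-3871 + 1659)/(22*(-250) + 45534) = -2212/(-5500 + 45534) = -2212/40034 = -2212*1/40034 = -1106/20017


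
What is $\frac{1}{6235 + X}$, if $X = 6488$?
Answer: $\frac{1}{12723} \approx 7.8598 \cdot 10^{-5}$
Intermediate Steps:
$\frac{1}{6235 + X} = \frac{1}{6235 + 6488} = \frac{1}{12723}$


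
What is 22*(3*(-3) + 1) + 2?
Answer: -174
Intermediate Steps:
22*(3*(-3) + 1) + 2 = 22*(-9 + 1) + 2 = 22*(-8) + 2 = -176 + 2 = -174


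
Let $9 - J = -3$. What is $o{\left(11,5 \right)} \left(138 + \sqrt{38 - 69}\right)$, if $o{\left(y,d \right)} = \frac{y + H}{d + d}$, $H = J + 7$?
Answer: $414 + 3 i \sqrt{31} \approx 414.0 + 16.703 i$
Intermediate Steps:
$J = 12$ ($J = 9 - -3 = 9 + 3 = 12$)
$H = 19$ ($H = 12 + 7 = 19$)
$o{\left(y,d \right)} = \frac{19 + y}{2 d}$ ($o{\left(y,d \right)} = \frac{y + 19}{d + d} = \frac{19 + y}{2 d}$)
$o{\left(11,5 \right)} \left(138 + \sqrt{38 - 69}\right) = \frac{19 + 11}{2 \cdot 5} \left(138 + \sqrt{38 - 69}\right) = \frac{1}{2} \cdot \frac{1}{5} \cdot 30 \left(138 + \sqrt{-31}\right) = 3 \left(138 + i \sqrt{31}\right) = 414 + 3 i \sqrt{31}$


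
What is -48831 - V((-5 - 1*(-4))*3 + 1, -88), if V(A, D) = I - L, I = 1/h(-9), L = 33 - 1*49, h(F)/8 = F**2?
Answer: -31652857/648 ≈ -48847.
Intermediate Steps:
h(F) = 8*F**2
L = -16 (L = 33 - 49 = -16)
I = 1/648 (I = 1/(8*(-9)**2) = 1/(8*81) = 1/648 ≈ 0.0015432)
V(A, D) = 10369/648 (V(A, D) = 1/648 - 1*(-16) = 1/648 + 16 = 10369/648)
-48831 - V((-5 - 1*(-4))*3 + 1, -88) = -48831 - 1*10369/648 = -48831 - 10369/648 = -31652857/648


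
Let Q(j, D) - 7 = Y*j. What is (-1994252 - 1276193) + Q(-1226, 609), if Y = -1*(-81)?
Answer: -3369744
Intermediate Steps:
Y = 81
Q(j, D) = 7 + 81*j
(-1994252 - 1276193) + Q(-1226, 609) = (-1994252 - 1276193) + (7 + 81*(-1226)) = -3270445 + (7 - 99306) = -3270445 - 99299 = -3369744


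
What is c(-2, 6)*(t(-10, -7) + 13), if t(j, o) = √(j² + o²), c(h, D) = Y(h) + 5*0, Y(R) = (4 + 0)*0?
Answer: 0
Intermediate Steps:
Y(R) = 0 (Y(R) = 4*0 = 0)
c(h, D) = 0 (c(h, D) = 0 + 5*0 = 0 + 0 = 0)
c(-2, 6)*(t(-10, -7) + 13) = 0*(√((-10)² + (-7)²) + 13) = 0*(√(100 + 49) + 13) = 0*(√149 + 13) = 0*(13 + √149) = 0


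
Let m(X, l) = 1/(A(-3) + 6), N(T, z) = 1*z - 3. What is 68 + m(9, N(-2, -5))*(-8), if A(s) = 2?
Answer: 67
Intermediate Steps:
N(T, z) = -3 + z (N(T, z) = z - 3 = -3 + z)
m(X, l) = 1/8 (m(X, l) = 1/(2 + 6) = 1/8)
68 + m(9, N(-2, -5))*(-8) = 68 + (1/8)*(-8) = 68 - 1 = 67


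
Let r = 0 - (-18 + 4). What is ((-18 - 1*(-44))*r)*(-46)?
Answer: -16744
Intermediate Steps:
r = 14 (r = 0 - 1*(-14) = 0 + 14 = 14)
((-18 - 1*(-44))*r)*(-46) = ((-18 - 1*(-44))*14)*(-46) = ((-18 + 44)*14)*(-46) = (26*14)*(-46) = 364*(-46) = -16744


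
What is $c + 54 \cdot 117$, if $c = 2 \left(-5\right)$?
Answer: $6308$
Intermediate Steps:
$c = -10$
$c + 54 \cdot 117 = -10 + 54 \cdot 117 = -10 + 6318 = 6308$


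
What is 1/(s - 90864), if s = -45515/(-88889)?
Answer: -88889/8076764581 ≈ -1.1006e-5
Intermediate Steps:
s = 45515/88889 (s = -45515*(-1/88889) = 45515/88889 ≈ 0.51204)
1/(s - 90864) = 1/(45515/88889 - 90864) = 1/(-8076764581/88889) = -88889/8076764581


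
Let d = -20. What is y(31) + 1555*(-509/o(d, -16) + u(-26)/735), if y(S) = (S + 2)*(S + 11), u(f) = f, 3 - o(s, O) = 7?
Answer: 117132389/588 ≈ 1.9920e+5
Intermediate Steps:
o(s, O) = -4 (o(s, O) = 3 - 1*7 = 3 - 7 = -4)
y(S) = (2 + S)*(11 + S)
y(31) + 1555*(-509/o(d, -16) + u(-26)/735) = (22 + 31**2 + 13*31) + 1555*(-509/(-4) - 26/735) = (22 + 961 + 403) + 1555*(-509*(-1/4) - 26*1/735) = 1386 + 1555*(509/4 - 26/735) = 1386 + 1555*(374011/2940) = 1386 + 116317421/588 = 117132389/588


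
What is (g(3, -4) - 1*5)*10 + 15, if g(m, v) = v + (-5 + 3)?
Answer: -95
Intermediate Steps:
g(m, v) = -2 + v (g(m, v) = v - 2 = -2 + v)
(g(3, -4) - 1*5)*10 + 15 = ((-2 - 4) - 1*5)*10 + 15 = (-6 - 5)*10 + 15 = -11*10 + 15 = -110 + 15 = -95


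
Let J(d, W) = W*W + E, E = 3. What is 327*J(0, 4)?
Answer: 6213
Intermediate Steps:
J(d, W) = 3 + W² (J(d, W) = W*W + 3 = W² + 3 = 3 + W²)
327*J(0, 4) = 327*(3 + 4²) = 327*(3 + 16) = 327*19 = 6213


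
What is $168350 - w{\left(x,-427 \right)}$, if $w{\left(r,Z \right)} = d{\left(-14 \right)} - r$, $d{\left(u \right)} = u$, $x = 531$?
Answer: $168895$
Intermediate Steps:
$w{\left(r,Z \right)} = -14 - r$
$168350 - w{\left(x,-427 \right)} = 168350 - \left(-14 - 531\right) = 168350 - -545 = 168350 + 545 = 168895$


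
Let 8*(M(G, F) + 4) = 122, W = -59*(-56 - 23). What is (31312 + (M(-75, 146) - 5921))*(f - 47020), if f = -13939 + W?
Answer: -2860191741/2 ≈ -1.4301e+9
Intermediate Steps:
W = 4661 (W = -59*(-79) = 4661)
M(G, F) = 45/4 (M(G, F) = -4 + (1/8)*122 = -4 + 61/4 = 45/4)
f = -9278 (f = -13939 + 4661 = -9278)
(31312 + (M(-75, 146) - 5921))*(f - 47020) = (31312 + (45/4 - 5921))*(-9278 - 47020) = (31312 - 23639/4)*(-56298) = (101609/4)*(-56298) = -2860191741/2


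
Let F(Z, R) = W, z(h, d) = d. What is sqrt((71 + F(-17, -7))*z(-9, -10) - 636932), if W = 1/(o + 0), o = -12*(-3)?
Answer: I*sqrt(22955122)/6 ≈ 798.53*I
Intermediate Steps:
o = 36
W = 1/36 (W = 1/(36 + 0) = 1/36 ≈ 0.027778)
F(Z, R) = 1/36
sqrt((71 + F(-17, -7))*z(-9, -10) - 636932) = sqrt((71 + 1/36)*(-10) - 636932) = sqrt((2557/36)*(-10) - 636932) = sqrt(-12785/18 - 636932) = sqrt(-11477561/18) = I*sqrt(22955122)/6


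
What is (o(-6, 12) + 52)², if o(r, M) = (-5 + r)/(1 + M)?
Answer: 442225/169 ≈ 2616.7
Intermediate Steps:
o(r, M) = (-5 + r)/(1 + M)
(o(-6, 12) + 52)² = ((-5 - 6)/(1 + 12) + 52)² = (-11/13 + 52)² = (665/13)² = 442225/169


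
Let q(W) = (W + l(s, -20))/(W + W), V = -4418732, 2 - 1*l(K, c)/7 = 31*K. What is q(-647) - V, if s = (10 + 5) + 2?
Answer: 2858921765/647 ≈ 4.4187e+6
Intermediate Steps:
s = 17 (s = 15 + 2 = 17)
l(K, c) = 14 - 217*K
q(W) = (-3675 + W)/(2*W) (q(W) = (W + (14 - 217*17))/(W + W) = (W + (14 - 3689))/((2*W)) = (W - 3675)*(1/(2*W)) = (-3675 + W)*(1/(2*W)) = (-3675 + W)/(2*W))
q(-647) - V = (1/2)*(-3675 - 647)/(-647) - 1*(-4418732) = (1/2)*(-1/647)*(-4322) + 4418732 = 2161/647 + 4418732 = 2858921765/647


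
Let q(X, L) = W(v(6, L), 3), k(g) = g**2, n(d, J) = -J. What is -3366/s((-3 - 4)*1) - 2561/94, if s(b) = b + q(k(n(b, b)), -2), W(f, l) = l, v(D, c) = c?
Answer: 38270/47 ≈ 814.25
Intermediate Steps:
q(X, L) = 3
s(b) = 3 + b (s(b) = b + 3 = 3 + b)
-3366/s((-3 - 4)*1) - 2561/94 = -3366/(3 + (-3 - 4)*1) - 2561/94 = -3366/(3 - 7*1) - 2561*1/94 = -3366/(3 - 7) - 2561/94 = -3366/(-4) - 2561/94 = -3366*(-1/4) - 2561/94 = 1683/2 - 2561/94 = 38270/47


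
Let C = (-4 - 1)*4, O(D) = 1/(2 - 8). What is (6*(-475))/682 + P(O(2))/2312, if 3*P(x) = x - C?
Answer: -3486013/834768 ≈ -4.1760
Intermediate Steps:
O(D) = -1/6 (O(D) = 1/(-6) = -1/6)
C = -20 (C = -5*4 = -20)
P(x) = 20/3 + x/3 (P(x) = (x - 1*(-20))/3 = (x + 20)/3 = (20 + x)/3 = 20/3 + x/3)
(6*(-475))/682 + P(O(2))/2312 = (6*(-475))/682 + (20/3 + (1/3)*(-1/6))/2312 = -2850*1/682 + (20/3 - 1/18)*(1/2312) = -1425/341 + (119/18)*(1/2312) = -1425/341 + 7/2448 = -3486013/834768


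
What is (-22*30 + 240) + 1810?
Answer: 1390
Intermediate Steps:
(-22*30 + 240) + 1810 = (-660 + 240) + 1810 = -420 + 1810 = 1390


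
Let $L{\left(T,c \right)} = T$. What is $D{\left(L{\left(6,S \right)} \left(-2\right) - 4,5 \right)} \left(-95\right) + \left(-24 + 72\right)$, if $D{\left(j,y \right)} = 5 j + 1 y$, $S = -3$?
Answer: $7173$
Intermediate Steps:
$D{\left(j,y \right)} = y + 5 j$ ($D{\left(j,y \right)} = 5 j + y = y + 5 j$)
$D{\left(L{\left(6,S \right)} \left(-2\right) - 4,5 \right)} \left(-95\right) + \left(-24 + 72\right) = \left(5 + 5 \left(6 \left(-2\right) - 4\right)\right) \left(-95\right) + \left(-24 + 72\right) = \left(5 + 5 \left(-12 - 4\right)\right) \left(-95\right) + 48 = \left(5 + 5 \left(-16\right)\right) \left(-95\right) + 48 = \left(5 - 80\right) \left(-95\right) + 48 = \left(-75\right) \left(-95\right) + 48 = 7125 + 48 = 7173$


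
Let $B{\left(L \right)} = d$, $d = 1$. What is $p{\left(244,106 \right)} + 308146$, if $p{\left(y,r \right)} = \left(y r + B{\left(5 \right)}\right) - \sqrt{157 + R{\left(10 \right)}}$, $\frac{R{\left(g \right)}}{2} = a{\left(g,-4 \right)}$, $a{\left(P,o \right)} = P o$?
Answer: $334011 - \sqrt{77} \approx 3.34 \cdot 10^{5}$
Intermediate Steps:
$R{\left(g \right)} = - 8 g$ ($R{\left(g \right)} = 2 g \left(-4\right) = 2 \left(- 4 g\right) = - 8 g$)
$B{\left(L \right)} = 1$
$p{\left(y,r \right)} = 1 - \sqrt{77} + r y$ ($p{\left(y,r \right)} = \left(y r + 1\right) - \sqrt{157 - 80} = \left(r y + 1\right) - \sqrt{157 - 80} = \left(1 + r y\right) - \sqrt{77} = 1 - \sqrt{77} + r y$)
$p{\left(244,106 \right)} + 308146 = \left(1 - \sqrt{77} + 106 \cdot 244\right) + 308146 = \left(1 - \sqrt{77} + 25864\right) + 308146 = \left(25865 - \sqrt{77}\right) + 308146 = 334011 - \sqrt{77}$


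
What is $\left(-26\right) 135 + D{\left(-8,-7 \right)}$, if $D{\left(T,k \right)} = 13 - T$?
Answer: $-3489$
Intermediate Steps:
$\left(-26\right) 135 + D{\left(-8,-7 \right)} = \left(-26\right) 135 + \left(13 - -8\right) = -3510 + \left(13 + 8\right) = -3510 + 21 = -3489$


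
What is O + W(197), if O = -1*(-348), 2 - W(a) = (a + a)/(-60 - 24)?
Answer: 14897/42 ≈ 354.69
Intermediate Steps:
W(a) = 2 + a/42 (W(a) = 2 - (a + a)/(-60 - 24) = 2 - 2*a/(-84) = 2 - 2*a*(-1)/84 = 2 - (-1)*a/42 = 2 + a/42)
O = 348
O + W(197) = 348 + (2 + (1/42)*197) = 348 + (2 + 197/42) = 348 + 281/42 = 14897/42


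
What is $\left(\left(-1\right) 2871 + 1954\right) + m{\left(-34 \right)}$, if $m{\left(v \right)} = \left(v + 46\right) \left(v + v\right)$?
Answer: $-1733$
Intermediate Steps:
$m{\left(v \right)} = 2 v \left(46 + v\right)$ ($m{\left(v \right)} = \left(46 + v\right) 2 v = 2 v \left(46 + v\right)$)
$\left(\left(-1\right) 2871 + 1954\right) + m{\left(-34 \right)} = \left(\left(-1\right) 2871 + 1954\right) + 2 \left(-34\right) \left(46 - 34\right) = \left(-2871 + 1954\right) + 2 \left(-34\right) 12 = -917 - 816 = -1733$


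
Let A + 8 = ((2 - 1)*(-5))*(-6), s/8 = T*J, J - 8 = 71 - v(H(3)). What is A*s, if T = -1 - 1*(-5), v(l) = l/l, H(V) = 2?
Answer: 54912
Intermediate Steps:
v(l) = 1
T = 4 (T = -1 + 5 = 4)
J = 78 (J = 8 + (71 - 1*1) = 8 + (71 - 1) = 8 + 70 = 78)
s = 2496 (s = 8*(4*78) = 8*312 = 2496)
A = 22 (A = -8 + ((2 - 1)*(-5))*(-6) = -8 + (1*(-5))*(-6) = -8 - 5*(-6) = -8 + 30 = 22)
A*s = 22*2496 = 54912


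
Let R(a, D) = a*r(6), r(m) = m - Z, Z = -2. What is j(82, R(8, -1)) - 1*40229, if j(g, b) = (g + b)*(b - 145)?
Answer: -52055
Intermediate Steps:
r(m) = 2 + m (r(m) = m - 1*(-2) = m + 2 = 2 + m)
R(a, D) = 8*a (R(a, D) = a*(2 + 6) = a*8 = 8*a)
j(g, b) = (-145 + b)*(b + g) (j(g, b) = (b + g)*(-145 + b) = (-145 + b)*(b + g))
j(82, R(8, -1)) - 1*40229 = ((8*8)² - 1160*8 - 145*82 + (8*8)*82) - 1*40229 = (64² - 145*64 - 11890 + 64*82) - 40229 = (4096 - 9280 - 11890 + 5248) - 40229 = -11826 - 40229 = -52055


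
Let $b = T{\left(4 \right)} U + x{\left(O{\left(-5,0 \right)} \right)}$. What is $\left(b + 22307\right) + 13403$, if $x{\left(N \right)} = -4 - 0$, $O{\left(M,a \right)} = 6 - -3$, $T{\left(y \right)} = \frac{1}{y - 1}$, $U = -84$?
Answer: $35678$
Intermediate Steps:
$T{\left(y \right)} = \frac{1}{-1 + y}$
$O{\left(M,a \right)} = 9$ ($O{\left(M,a \right)} = 6 + 3 = 9$)
$x{\left(N \right)} = -4$ ($x{\left(N \right)} = -4 + 0 = -4$)
$b = -32$ ($b = \frac{1}{-1 + 4} \left(-84\right) - 4 = \frac{1}{3} \left(-84\right) - 4 = -28 - 4 = -32$)
$\left(b + 22307\right) + 13403 = \left(-32 + 22307\right) + 13403 = 22275 + 13403 = 35678$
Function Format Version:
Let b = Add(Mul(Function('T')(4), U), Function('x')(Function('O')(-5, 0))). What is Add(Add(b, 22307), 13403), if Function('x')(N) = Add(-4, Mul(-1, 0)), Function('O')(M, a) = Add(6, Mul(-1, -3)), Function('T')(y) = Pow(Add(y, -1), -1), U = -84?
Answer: 35678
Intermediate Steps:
Function('T')(y) = Pow(Add(-1, y), -1)
Function('O')(M, a) = 9 (Function('O')(M, a) = Add(6, 3) = 9)
Function('x')(N) = -4 (Function('x')(N) = Add(-4, 0) = -4)
b = -32 (b = Add(Mul(Pow(Add(-1, 4), -1), -84), -4) = Add(Mul(Pow(3, -1), -84), -4) = Add(Mul(Rational(1, 3), -84), -4) = Add(-28, -4) = -32)
Add(Add(b, 22307), 13403) = Add(Add(-32, 22307), 13403) = Add(22275, 13403) = 35678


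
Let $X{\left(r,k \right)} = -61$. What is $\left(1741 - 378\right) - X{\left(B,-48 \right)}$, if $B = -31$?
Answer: $1424$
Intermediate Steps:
$\left(1741 - 378\right) - X{\left(B,-48 \right)} = \left(1741 - 378\right) - -61 = 1363 + 61 = 1424$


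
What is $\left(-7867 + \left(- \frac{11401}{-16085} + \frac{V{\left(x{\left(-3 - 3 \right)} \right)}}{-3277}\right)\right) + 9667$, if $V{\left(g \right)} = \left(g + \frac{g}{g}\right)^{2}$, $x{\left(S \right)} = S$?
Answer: $\frac{94915939952}{52710545} \approx 1800.7$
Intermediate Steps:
$V{\left(g \right)} = \left(1 + g\right)^{2}$ ($V{\left(g \right)} = \left(g + 1\right)^{2} = \left(1 + g\right)^{2}$)
$\left(-7867 + \left(- \frac{11401}{-16085} + \frac{V{\left(x{\left(-3 - 3 \right)} \right)}}{-3277}\right)\right) + 9667 = \left(-7867 + \left(- \frac{11401}{-16085} + \frac{\left(1 - 6\right)^{2}}{-3277}\right)\right) + 9667 = \left(-7867 + \left(\left(-11401\right) \left(- \frac{1}{16085}\right) + \left(1 - 6\right)^{2} \left(- \frac{1}{3277}\right)\right)\right) + 9667 = \left(-7867 + \left(\frac{11401}{16085} + \left(1 - 6\right)^{2} \left(- \frac{1}{3277}\right)\right)\right) + 9667 = \left(-7867 + \left(\frac{11401}{16085} + \left(-5\right)^{2} \left(- \frac{1}{3277}\right)\right)\right) + 9667 = \left(-7867 + \left(\frac{11401}{16085} + 25 \left(- \frac{1}{3277}\right)\right)\right) + 9667 = \left(-7867 + \left(\frac{11401}{16085} - \frac{25}{3277}\right)\right) + 9667 = \left(-7867 + \frac{36958952}{52710545}\right) + 9667 = - \frac{414636898563}{52710545} + 9667 = \frac{94915939952}{52710545}$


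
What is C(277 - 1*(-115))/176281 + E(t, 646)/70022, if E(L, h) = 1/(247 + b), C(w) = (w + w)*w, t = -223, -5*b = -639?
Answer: 5761136920027/3304544184724 ≈ 1.7434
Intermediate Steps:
b = 639/5 (b = -⅕*(-639) = 639/5 ≈ 127.80)
C(w) = 2*w² (C(w) = (2*w)*w = 2*w²)
E(L, h) = 5/1874 (E(L, h) = 1/(247 + 639/5) = 1/(1874/5) = 5/1874)
C(277 - 1*(-115))/176281 + E(t, 646)/70022 = (2*(277 - 1*(-115))²)/176281 + (5/1874)/70022 = (2*(277 + 115)²)*(1/176281) + (5/1874)*(1/70022) = (2*392²)*(1/176281) + 5/131221228 = (2*153664)*(1/176281) + 5/131221228 = 307328*(1/176281) + 5/131221228 = 43904/25183 + 5/131221228 = 5761136920027/3304544184724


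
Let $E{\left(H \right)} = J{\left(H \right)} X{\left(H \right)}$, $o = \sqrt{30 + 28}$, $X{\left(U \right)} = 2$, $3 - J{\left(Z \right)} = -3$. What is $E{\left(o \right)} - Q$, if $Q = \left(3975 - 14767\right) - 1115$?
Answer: $11919$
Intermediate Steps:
$J{\left(Z \right)} = 6$ ($J{\left(Z \right)} = 3 - -3 = 3 + 3 = 6$)
$o = \sqrt{58} \approx 7.6158$
$Q = -11907$ ($Q = -10792 - 1115 = -11907$)
$E{\left(H \right)} = 12$ ($E{\left(H \right)} = 6 \cdot 2 = 12$)
$E{\left(o \right)} - Q = 12 - -11907 = 12 + 11907 = 11919$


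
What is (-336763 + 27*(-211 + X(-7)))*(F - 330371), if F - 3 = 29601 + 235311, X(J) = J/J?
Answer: 22414294448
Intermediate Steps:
X(J) = 1
F = 264915 (F = 3 + (29601 + 235311) = 3 + 264912 = 264915)
(-336763 + 27*(-211 + X(-7)))*(F - 330371) = (-336763 + 27*(-211 + 1))*(264915 - 330371) = (-336763 + 27*(-210))*(-65456) = (-336763 - 5670)*(-65456) = -342433*(-65456) = 22414294448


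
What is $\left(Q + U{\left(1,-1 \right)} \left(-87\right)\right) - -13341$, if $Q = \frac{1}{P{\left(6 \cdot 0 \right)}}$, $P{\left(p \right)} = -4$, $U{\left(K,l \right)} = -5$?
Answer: $\frac{55103}{4} \approx 13776.0$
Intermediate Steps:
$Q = - \frac{1}{4}$ ($Q = \frac{1}{-4} = - \frac{1}{4} \approx -0.25$)
$\left(Q + U{\left(1,-1 \right)} \left(-87\right)\right) - -13341 = \left(- \frac{1}{4} - -435\right) - -13341 = \left(- \frac{1}{4} + 435\right) + 13341 = \frac{1739}{4} + 13341 = \frac{55103}{4}$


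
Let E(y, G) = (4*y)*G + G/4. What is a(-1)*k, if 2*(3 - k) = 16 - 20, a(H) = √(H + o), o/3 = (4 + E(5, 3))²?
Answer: 5*√201227/4 ≈ 560.73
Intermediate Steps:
E(y, G) = G/4 + 4*G*y (E(y, G) = 4*G*y + G*(¼) = 4*G*y + G/4 = G/4 + 4*G*y)
o = 201243/16 (o = 3*(4 + (¼)*3*(1 + 16*5))² = 3*(4 + (¼)*3*(1 + 80))² = 3*(4 + (¼)*3*81)² = 3*(4 + 243/4)² = 3*(259/4)² = 3*(67081/16) = 201243/16 ≈ 12578.)
a(H) = √(201243/16 + H) (a(H) = √(H + 201243/16) = √(201243/16 + H))
k = 5 (k = 3 - (16 - 20)/2 = 3 - ½*(-4) = 3 + 2 = 5)
a(-1)*k = (√(201243 + 16*(-1))/4)*5 = (√(201243 - 16)/4)*5 = (√201227/4)*5 = 5*√201227/4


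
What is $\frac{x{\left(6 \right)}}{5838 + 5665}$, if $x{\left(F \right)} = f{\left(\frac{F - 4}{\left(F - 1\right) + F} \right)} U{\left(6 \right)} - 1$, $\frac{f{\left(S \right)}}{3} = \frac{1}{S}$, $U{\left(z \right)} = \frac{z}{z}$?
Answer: $\frac{31}{23006} \approx 0.0013475$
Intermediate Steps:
$U{\left(z \right)} = 1$
$f{\left(S \right)} = \frac{3}{S}$
$x{\left(F \right)} = -1 + \frac{3 \left(-1 + 2 F\right)}{-4 + F}$ ($x{\left(F \right)} = \frac{3}{\left(F - 4\right) \frac{1}{\left(F - 1\right) + F}} 1 - 1 = \frac{3}{\left(-4 + F\right) \frac{1}{\left(F - 1\right) + F}} 1 - 1 = \frac{3}{\left(-4 + F\right) \frac{1}{\left(-1 + F\right) + F}} 1 - 1 = \frac{3}{\left(-4 + F\right) \frac{1}{-1 + 2 F}} 1 - 1 = \frac{3}{\frac{1}{-1 + 2 F} \left(-4 + F\right)} 1 - 1 = 3 \frac{-1 + 2 F}{-4 + F} 1 - 1 = \frac{3 \left(-1 + 2 F\right)}{-4 + F} 1 - 1 = \frac{3 \left(-1 + 2 F\right)}{-4 + F} - 1 = -1 + \frac{3 \left(-1 + 2 F\right)}{-4 + F}$)
$\frac{x{\left(6 \right)}}{5838 + 5665} = \frac{\frac{1}{-4 + 6} \left(1 + 5 \cdot 6\right)}{5838 + 5665} = \frac{\frac{1}{2} \left(1 + 30\right)}{11503} = \frac{\frac{1}{2} \cdot 31}{11503} = \frac{1}{11503} \cdot \frac{31}{2} = \frac{31}{23006}$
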